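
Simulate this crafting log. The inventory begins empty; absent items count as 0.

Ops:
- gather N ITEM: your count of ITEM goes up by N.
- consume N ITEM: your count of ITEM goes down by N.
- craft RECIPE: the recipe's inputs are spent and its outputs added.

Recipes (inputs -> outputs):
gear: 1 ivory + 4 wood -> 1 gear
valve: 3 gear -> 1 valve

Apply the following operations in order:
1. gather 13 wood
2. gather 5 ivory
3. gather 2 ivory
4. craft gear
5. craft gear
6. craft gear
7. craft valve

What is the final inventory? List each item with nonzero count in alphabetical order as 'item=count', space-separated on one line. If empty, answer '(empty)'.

After 1 (gather 13 wood): wood=13
After 2 (gather 5 ivory): ivory=5 wood=13
After 3 (gather 2 ivory): ivory=7 wood=13
After 4 (craft gear): gear=1 ivory=6 wood=9
After 5 (craft gear): gear=2 ivory=5 wood=5
After 6 (craft gear): gear=3 ivory=4 wood=1
After 7 (craft valve): ivory=4 valve=1 wood=1

Answer: ivory=4 valve=1 wood=1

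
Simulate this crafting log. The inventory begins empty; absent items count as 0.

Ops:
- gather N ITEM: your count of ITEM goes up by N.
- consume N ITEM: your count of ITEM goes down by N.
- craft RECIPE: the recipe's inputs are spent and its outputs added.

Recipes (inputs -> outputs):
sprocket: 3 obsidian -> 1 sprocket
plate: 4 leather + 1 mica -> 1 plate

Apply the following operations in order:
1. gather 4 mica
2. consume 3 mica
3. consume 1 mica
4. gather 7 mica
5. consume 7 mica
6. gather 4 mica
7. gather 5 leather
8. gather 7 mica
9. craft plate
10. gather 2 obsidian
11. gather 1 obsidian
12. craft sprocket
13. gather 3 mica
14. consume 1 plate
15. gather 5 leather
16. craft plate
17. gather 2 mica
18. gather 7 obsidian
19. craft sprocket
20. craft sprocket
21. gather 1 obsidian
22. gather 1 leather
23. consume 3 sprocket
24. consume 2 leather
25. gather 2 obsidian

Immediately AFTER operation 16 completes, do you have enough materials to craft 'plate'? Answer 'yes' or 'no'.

Answer: no

Derivation:
After 1 (gather 4 mica): mica=4
After 2 (consume 3 mica): mica=1
After 3 (consume 1 mica): (empty)
After 4 (gather 7 mica): mica=7
After 5 (consume 7 mica): (empty)
After 6 (gather 4 mica): mica=4
After 7 (gather 5 leather): leather=5 mica=4
After 8 (gather 7 mica): leather=5 mica=11
After 9 (craft plate): leather=1 mica=10 plate=1
After 10 (gather 2 obsidian): leather=1 mica=10 obsidian=2 plate=1
After 11 (gather 1 obsidian): leather=1 mica=10 obsidian=3 plate=1
After 12 (craft sprocket): leather=1 mica=10 plate=1 sprocket=1
After 13 (gather 3 mica): leather=1 mica=13 plate=1 sprocket=1
After 14 (consume 1 plate): leather=1 mica=13 sprocket=1
After 15 (gather 5 leather): leather=6 mica=13 sprocket=1
After 16 (craft plate): leather=2 mica=12 plate=1 sprocket=1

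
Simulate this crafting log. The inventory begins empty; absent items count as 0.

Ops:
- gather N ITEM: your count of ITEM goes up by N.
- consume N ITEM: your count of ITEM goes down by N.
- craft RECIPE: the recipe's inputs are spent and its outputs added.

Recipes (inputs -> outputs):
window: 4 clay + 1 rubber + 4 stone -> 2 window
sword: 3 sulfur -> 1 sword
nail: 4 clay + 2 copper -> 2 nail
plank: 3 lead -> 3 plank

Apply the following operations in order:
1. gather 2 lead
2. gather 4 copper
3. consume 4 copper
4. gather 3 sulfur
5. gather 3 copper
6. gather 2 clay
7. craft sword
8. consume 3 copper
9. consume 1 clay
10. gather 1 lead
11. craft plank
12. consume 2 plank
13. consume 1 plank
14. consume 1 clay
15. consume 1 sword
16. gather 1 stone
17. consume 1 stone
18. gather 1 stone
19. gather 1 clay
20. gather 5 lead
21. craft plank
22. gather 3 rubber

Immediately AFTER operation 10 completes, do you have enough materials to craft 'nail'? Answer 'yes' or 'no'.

Answer: no

Derivation:
After 1 (gather 2 lead): lead=2
After 2 (gather 4 copper): copper=4 lead=2
After 3 (consume 4 copper): lead=2
After 4 (gather 3 sulfur): lead=2 sulfur=3
After 5 (gather 3 copper): copper=3 lead=2 sulfur=3
After 6 (gather 2 clay): clay=2 copper=3 lead=2 sulfur=3
After 7 (craft sword): clay=2 copper=3 lead=2 sword=1
After 8 (consume 3 copper): clay=2 lead=2 sword=1
After 9 (consume 1 clay): clay=1 lead=2 sword=1
After 10 (gather 1 lead): clay=1 lead=3 sword=1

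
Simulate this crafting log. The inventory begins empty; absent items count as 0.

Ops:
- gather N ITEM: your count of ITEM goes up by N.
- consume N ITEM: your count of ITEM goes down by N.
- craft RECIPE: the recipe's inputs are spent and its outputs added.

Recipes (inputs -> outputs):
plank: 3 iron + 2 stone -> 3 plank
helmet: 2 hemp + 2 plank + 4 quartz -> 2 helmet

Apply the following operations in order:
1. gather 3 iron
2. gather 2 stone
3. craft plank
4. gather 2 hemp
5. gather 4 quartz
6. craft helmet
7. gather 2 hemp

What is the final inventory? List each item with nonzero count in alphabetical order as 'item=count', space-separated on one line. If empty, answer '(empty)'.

After 1 (gather 3 iron): iron=3
After 2 (gather 2 stone): iron=3 stone=2
After 3 (craft plank): plank=3
After 4 (gather 2 hemp): hemp=2 plank=3
After 5 (gather 4 quartz): hemp=2 plank=3 quartz=4
After 6 (craft helmet): helmet=2 plank=1
After 7 (gather 2 hemp): helmet=2 hemp=2 plank=1

Answer: helmet=2 hemp=2 plank=1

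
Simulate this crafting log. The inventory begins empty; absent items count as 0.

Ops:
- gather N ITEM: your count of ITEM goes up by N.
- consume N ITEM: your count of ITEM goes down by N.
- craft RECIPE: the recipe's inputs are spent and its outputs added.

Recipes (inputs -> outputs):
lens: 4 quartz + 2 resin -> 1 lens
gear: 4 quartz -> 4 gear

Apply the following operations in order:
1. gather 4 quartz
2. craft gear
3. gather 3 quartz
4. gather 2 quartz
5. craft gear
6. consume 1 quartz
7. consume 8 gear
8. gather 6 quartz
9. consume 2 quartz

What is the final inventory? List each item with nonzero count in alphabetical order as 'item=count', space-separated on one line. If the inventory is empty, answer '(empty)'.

After 1 (gather 4 quartz): quartz=4
After 2 (craft gear): gear=4
After 3 (gather 3 quartz): gear=4 quartz=3
After 4 (gather 2 quartz): gear=4 quartz=5
After 5 (craft gear): gear=8 quartz=1
After 6 (consume 1 quartz): gear=8
After 7 (consume 8 gear): (empty)
After 8 (gather 6 quartz): quartz=6
After 9 (consume 2 quartz): quartz=4

Answer: quartz=4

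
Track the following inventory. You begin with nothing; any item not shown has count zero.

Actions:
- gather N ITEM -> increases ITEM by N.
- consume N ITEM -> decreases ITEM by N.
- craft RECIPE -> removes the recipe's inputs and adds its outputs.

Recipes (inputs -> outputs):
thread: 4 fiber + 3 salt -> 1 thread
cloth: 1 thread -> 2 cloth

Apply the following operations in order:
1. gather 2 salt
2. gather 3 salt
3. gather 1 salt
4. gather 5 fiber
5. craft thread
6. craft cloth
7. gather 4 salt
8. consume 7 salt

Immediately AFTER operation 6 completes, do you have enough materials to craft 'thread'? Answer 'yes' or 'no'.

Answer: no

Derivation:
After 1 (gather 2 salt): salt=2
After 2 (gather 3 salt): salt=5
After 3 (gather 1 salt): salt=6
After 4 (gather 5 fiber): fiber=5 salt=6
After 5 (craft thread): fiber=1 salt=3 thread=1
After 6 (craft cloth): cloth=2 fiber=1 salt=3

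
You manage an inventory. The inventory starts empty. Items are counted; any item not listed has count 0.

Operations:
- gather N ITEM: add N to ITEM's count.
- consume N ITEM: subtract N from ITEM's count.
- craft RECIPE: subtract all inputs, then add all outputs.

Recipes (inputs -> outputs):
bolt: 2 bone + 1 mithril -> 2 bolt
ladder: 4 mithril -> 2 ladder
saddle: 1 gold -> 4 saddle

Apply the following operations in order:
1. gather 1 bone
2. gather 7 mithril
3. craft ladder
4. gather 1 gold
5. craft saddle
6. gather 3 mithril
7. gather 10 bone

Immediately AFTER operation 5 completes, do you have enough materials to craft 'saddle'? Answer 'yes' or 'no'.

Answer: no

Derivation:
After 1 (gather 1 bone): bone=1
After 2 (gather 7 mithril): bone=1 mithril=7
After 3 (craft ladder): bone=1 ladder=2 mithril=3
After 4 (gather 1 gold): bone=1 gold=1 ladder=2 mithril=3
After 5 (craft saddle): bone=1 ladder=2 mithril=3 saddle=4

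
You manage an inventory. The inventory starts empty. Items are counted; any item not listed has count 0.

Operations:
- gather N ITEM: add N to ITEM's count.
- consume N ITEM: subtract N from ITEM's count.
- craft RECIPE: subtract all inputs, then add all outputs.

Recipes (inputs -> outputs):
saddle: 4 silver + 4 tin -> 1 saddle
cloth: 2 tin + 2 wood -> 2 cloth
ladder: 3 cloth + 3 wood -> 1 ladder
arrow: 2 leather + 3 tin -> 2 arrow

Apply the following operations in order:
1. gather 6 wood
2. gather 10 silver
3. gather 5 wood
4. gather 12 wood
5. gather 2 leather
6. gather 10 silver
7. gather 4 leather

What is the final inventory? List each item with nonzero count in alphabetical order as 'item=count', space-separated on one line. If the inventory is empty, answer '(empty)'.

Answer: leather=6 silver=20 wood=23

Derivation:
After 1 (gather 6 wood): wood=6
After 2 (gather 10 silver): silver=10 wood=6
After 3 (gather 5 wood): silver=10 wood=11
After 4 (gather 12 wood): silver=10 wood=23
After 5 (gather 2 leather): leather=2 silver=10 wood=23
After 6 (gather 10 silver): leather=2 silver=20 wood=23
After 7 (gather 4 leather): leather=6 silver=20 wood=23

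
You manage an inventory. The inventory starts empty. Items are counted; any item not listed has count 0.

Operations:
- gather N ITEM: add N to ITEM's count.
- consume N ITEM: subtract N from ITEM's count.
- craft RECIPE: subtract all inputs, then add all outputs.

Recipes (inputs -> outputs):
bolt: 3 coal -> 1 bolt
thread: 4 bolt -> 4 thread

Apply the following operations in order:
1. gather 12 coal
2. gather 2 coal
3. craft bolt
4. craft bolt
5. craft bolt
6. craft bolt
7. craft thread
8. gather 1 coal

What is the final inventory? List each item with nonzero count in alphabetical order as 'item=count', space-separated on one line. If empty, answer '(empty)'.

After 1 (gather 12 coal): coal=12
After 2 (gather 2 coal): coal=14
After 3 (craft bolt): bolt=1 coal=11
After 4 (craft bolt): bolt=2 coal=8
After 5 (craft bolt): bolt=3 coal=5
After 6 (craft bolt): bolt=4 coal=2
After 7 (craft thread): coal=2 thread=4
After 8 (gather 1 coal): coal=3 thread=4

Answer: coal=3 thread=4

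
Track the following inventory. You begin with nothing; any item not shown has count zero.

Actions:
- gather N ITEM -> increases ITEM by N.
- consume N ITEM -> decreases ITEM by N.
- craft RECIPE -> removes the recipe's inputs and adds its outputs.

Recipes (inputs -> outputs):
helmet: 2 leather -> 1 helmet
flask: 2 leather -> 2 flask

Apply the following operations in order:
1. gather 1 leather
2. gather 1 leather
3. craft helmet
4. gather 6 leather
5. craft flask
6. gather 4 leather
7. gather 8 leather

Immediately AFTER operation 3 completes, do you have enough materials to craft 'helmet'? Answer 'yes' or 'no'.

After 1 (gather 1 leather): leather=1
After 2 (gather 1 leather): leather=2
After 3 (craft helmet): helmet=1

Answer: no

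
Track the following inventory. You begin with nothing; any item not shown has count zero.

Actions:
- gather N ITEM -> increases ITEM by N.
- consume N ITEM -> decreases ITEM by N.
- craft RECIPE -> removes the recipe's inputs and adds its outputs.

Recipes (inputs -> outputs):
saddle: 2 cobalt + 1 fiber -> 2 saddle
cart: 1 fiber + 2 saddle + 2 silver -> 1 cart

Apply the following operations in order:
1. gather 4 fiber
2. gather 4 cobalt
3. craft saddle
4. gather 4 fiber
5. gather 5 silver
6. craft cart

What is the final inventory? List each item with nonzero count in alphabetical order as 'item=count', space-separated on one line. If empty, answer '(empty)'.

Answer: cart=1 cobalt=2 fiber=6 silver=3

Derivation:
After 1 (gather 4 fiber): fiber=4
After 2 (gather 4 cobalt): cobalt=4 fiber=4
After 3 (craft saddle): cobalt=2 fiber=3 saddle=2
After 4 (gather 4 fiber): cobalt=2 fiber=7 saddle=2
After 5 (gather 5 silver): cobalt=2 fiber=7 saddle=2 silver=5
After 6 (craft cart): cart=1 cobalt=2 fiber=6 silver=3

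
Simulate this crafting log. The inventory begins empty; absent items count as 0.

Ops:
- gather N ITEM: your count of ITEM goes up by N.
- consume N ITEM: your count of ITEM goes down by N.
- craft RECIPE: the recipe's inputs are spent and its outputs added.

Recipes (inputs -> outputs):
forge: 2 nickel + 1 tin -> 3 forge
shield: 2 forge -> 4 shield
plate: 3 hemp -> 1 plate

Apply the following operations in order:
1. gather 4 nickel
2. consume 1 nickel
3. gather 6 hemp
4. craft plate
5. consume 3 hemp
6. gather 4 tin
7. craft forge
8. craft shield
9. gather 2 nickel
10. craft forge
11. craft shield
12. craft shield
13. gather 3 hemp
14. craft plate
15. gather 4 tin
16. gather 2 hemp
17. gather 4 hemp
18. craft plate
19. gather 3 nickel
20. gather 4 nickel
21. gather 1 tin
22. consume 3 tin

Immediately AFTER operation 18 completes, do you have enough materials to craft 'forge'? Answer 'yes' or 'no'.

After 1 (gather 4 nickel): nickel=4
After 2 (consume 1 nickel): nickel=3
After 3 (gather 6 hemp): hemp=6 nickel=3
After 4 (craft plate): hemp=3 nickel=3 plate=1
After 5 (consume 3 hemp): nickel=3 plate=1
After 6 (gather 4 tin): nickel=3 plate=1 tin=4
After 7 (craft forge): forge=3 nickel=1 plate=1 tin=3
After 8 (craft shield): forge=1 nickel=1 plate=1 shield=4 tin=3
After 9 (gather 2 nickel): forge=1 nickel=3 plate=1 shield=4 tin=3
After 10 (craft forge): forge=4 nickel=1 plate=1 shield=4 tin=2
After 11 (craft shield): forge=2 nickel=1 plate=1 shield=8 tin=2
After 12 (craft shield): nickel=1 plate=1 shield=12 tin=2
After 13 (gather 3 hemp): hemp=3 nickel=1 plate=1 shield=12 tin=2
After 14 (craft plate): nickel=1 plate=2 shield=12 tin=2
After 15 (gather 4 tin): nickel=1 plate=2 shield=12 tin=6
After 16 (gather 2 hemp): hemp=2 nickel=1 plate=2 shield=12 tin=6
After 17 (gather 4 hemp): hemp=6 nickel=1 plate=2 shield=12 tin=6
After 18 (craft plate): hemp=3 nickel=1 plate=3 shield=12 tin=6

Answer: no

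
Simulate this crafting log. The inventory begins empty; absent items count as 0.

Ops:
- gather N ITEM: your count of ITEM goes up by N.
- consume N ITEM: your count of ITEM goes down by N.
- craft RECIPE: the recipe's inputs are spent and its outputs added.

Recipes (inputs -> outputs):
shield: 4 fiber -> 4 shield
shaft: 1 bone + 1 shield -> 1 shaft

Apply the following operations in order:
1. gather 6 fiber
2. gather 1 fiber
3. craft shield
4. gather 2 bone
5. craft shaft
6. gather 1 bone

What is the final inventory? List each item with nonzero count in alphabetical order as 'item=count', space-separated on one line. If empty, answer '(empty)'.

After 1 (gather 6 fiber): fiber=6
After 2 (gather 1 fiber): fiber=7
After 3 (craft shield): fiber=3 shield=4
After 4 (gather 2 bone): bone=2 fiber=3 shield=4
After 5 (craft shaft): bone=1 fiber=3 shaft=1 shield=3
After 6 (gather 1 bone): bone=2 fiber=3 shaft=1 shield=3

Answer: bone=2 fiber=3 shaft=1 shield=3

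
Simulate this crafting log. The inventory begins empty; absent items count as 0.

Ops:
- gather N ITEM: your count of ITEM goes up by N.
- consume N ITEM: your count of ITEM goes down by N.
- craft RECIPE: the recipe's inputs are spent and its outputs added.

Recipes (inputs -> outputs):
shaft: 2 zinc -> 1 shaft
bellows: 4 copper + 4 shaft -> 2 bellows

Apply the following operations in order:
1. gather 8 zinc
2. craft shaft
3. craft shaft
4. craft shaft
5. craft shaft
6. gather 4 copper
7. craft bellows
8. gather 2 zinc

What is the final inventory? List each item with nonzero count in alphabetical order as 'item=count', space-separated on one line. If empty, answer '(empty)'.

Answer: bellows=2 zinc=2

Derivation:
After 1 (gather 8 zinc): zinc=8
After 2 (craft shaft): shaft=1 zinc=6
After 3 (craft shaft): shaft=2 zinc=4
After 4 (craft shaft): shaft=3 zinc=2
After 5 (craft shaft): shaft=4
After 6 (gather 4 copper): copper=4 shaft=4
After 7 (craft bellows): bellows=2
After 8 (gather 2 zinc): bellows=2 zinc=2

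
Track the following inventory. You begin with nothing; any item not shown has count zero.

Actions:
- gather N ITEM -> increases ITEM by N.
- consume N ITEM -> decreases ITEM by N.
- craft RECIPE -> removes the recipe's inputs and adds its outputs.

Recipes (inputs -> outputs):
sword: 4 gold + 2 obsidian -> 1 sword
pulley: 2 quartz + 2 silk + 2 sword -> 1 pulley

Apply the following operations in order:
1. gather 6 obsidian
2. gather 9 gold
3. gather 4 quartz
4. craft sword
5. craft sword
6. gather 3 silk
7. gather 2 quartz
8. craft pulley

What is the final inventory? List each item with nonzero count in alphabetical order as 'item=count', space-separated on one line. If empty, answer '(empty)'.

Answer: gold=1 obsidian=2 pulley=1 quartz=4 silk=1

Derivation:
After 1 (gather 6 obsidian): obsidian=6
After 2 (gather 9 gold): gold=9 obsidian=6
After 3 (gather 4 quartz): gold=9 obsidian=6 quartz=4
After 4 (craft sword): gold=5 obsidian=4 quartz=4 sword=1
After 5 (craft sword): gold=1 obsidian=2 quartz=4 sword=2
After 6 (gather 3 silk): gold=1 obsidian=2 quartz=4 silk=3 sword=2
After 7 (gather 2 quartz): gold=1 obsidian=2 quartz=6 silk=3 sword=2
After 8 (craft pulley): gold=1 obsidian=2 pulley=1 quartz=4 silk=1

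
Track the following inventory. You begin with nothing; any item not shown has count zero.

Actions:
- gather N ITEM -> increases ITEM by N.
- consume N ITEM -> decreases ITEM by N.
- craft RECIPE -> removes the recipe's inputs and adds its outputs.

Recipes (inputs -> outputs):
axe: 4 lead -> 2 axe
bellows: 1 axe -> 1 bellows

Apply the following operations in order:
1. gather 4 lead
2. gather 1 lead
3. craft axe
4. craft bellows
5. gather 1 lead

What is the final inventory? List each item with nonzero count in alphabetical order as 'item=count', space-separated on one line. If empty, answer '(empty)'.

After 1 (gather 4 lead): lead=4
After 2 (gather 1 lead): lead=5
After 3 (craft axe): axe=2 lead=1
After 4 (craft bellows): axe=1 bellows=1 lead=1
After 5 (gather 1 lead): axe=1 bellows=1 lead=2

Answer: axe=1 bellows=1 lead=2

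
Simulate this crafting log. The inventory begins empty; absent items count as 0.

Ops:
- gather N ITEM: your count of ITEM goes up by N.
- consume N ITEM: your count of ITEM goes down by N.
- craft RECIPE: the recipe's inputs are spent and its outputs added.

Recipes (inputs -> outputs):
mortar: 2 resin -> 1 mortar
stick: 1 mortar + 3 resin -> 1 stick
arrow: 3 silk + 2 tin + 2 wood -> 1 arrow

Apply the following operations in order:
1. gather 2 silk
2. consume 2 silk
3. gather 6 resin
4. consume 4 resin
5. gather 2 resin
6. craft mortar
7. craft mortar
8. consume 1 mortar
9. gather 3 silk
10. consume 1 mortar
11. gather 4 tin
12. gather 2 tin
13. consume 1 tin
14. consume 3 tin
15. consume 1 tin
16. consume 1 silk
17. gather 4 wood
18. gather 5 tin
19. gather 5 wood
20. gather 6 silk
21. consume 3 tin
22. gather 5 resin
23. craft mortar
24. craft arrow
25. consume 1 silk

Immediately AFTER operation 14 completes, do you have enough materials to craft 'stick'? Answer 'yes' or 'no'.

After 1 (gather 2 silk): silk=2
After 2 (consume 2 silk): (empty)
After 3 (gather 6 resin): resin=6
After 4 (consume 4 resin): resin=2
After 5 (gather 2 resin): resin=4
After 6 (craft mortar): mortar=1 resin=2
After 7 (craft mortar): mortar=2
After 8 (consume 1 mortar): mortar=1
After 9 (gather 3 silk): mortar=1 silk=3
After 10 (consume 1 mortar): silk=3
After 11 (gather 4 tin): silk=3 tin=4
After 12 (gather 2 tin): silk=3 tin=6
After 13 (consume 1 tin): silk=3 tin=5
After 14 (consume 3 tin): silk=3 tin=2

Answer: no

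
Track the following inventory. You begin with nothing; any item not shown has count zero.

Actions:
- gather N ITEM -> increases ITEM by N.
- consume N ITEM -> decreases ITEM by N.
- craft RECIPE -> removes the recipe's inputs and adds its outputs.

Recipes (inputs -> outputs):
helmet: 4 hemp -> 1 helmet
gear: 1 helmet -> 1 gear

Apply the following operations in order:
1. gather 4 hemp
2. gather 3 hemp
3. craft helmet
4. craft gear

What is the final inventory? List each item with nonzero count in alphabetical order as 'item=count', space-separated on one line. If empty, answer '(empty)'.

After 1 (gather 4 hemp): hemp=4
After 2 (gather 3 hemp): hemp=7
After 3 (craft helmet): helmet=1 hemp=3
After 4 (craft gear): gear=1 hemp=3

Answer: gear=1 hemp=3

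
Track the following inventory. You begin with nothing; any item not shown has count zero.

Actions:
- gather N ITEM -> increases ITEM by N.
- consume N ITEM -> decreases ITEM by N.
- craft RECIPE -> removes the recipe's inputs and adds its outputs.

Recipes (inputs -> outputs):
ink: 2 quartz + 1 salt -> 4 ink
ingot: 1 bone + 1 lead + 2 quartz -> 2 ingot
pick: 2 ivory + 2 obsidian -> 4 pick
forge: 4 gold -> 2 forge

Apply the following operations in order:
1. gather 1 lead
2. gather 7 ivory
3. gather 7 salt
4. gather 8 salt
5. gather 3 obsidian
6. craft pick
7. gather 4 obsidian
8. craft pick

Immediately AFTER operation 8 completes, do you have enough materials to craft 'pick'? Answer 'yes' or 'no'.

After 1 (gather 1 lead): lead=1
After 2 (gather 7 ivory): ivory=7 lead=1
After 3 (gather 7 salt): ivory=7 lead=1 salt=7
After 4 (gather 8 salt): ivory=7 lead=1 salt=15
After 5 (gather 3 obsidian): ivory=7 lead=1 obsidian=3 salt=15
After 6 (craft pick): ivory=5 lead=1 obsidian=1 pick=4 salt=15
After 7 (gather 4 obsidian): ivory=5 lead=1 obsidian=5 pick=4 salt=15
After 8 (craft pick): ivory=3 lead=1 obsidian=3 pick=8 salt=15

Answer: yes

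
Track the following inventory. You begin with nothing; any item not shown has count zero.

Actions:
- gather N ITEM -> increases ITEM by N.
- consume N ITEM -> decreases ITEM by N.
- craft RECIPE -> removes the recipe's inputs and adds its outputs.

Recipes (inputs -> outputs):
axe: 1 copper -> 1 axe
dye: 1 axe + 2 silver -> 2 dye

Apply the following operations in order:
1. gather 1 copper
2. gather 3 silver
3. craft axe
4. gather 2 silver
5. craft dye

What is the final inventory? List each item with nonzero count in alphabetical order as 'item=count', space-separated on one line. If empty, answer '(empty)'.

After 1 (gather 1 copper): copper=1
After 2 (gather 3 silver): copper=1 silver=3
After 3 (craft axe): axe=1 silver=3
After 4 (gather 2 silver): axe=1 silver=5
After 5 (craft dye): dye=2 silver=3

Answer: dye=2 silver=3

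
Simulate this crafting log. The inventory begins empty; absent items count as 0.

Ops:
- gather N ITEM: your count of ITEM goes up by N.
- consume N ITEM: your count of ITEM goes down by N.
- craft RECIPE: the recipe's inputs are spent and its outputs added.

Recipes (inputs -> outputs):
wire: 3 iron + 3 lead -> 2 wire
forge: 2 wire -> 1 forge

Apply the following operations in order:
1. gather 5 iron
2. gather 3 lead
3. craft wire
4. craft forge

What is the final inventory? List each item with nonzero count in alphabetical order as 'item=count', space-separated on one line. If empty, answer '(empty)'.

Answer: forge=1 iron=2

Derivation:
After 1 (gather 5 iron): iron=5
After 2 (gather 3 lead): iron=5 lead=3
After 3 (craft wire): iron=2 wire=2
After 4 (craft forge): forge=1 iron=2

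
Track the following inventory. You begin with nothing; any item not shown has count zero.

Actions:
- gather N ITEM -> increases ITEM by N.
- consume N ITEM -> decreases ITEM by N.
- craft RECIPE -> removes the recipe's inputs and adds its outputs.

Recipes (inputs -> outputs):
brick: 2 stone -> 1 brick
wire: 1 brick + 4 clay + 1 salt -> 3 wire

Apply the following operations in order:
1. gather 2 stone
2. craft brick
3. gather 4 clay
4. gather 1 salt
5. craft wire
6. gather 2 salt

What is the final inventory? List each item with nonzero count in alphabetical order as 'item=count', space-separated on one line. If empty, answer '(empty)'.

Answer: salt=2 wire=3

Derivation:
After 1 (gather 2 stone): stone=2
After 2 (craft brick): brick=1
After 3 (gather 4 clay): brick=1 clay=4
After 4 (gather 1 salt): brick=1 clay=4 salt=1
After 5 (craft wire): wire=3
After 6 (gather 2 salt): salt=2 wire=3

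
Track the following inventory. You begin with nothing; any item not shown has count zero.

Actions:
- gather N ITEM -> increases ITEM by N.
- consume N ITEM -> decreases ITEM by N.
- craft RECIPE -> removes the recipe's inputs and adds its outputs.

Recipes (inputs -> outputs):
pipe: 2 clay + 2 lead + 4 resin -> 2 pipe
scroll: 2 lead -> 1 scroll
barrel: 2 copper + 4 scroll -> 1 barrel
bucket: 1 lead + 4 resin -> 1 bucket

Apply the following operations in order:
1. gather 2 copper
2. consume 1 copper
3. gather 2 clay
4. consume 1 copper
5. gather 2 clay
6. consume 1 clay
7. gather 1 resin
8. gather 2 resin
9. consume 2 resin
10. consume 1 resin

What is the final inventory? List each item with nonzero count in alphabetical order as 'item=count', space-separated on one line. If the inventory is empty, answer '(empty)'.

After 1 (gather 2 copper): copper=2
After 2 (consume 1 copper): copper=1
After 3 (gather 2 clay): clay=2 copper=1
After 4 (consume 1 copper): clay=2
After 5 (gather 2 clay): clay=4
After 6 (consume 1 clay): clay=3
After 7 (gather 1 resin): clay=3 resin=1
After 8 (gather 2 resin): clay=3 resin=3
After 9 (consume 2 resin): clay=3 resin=1
After 10 (consume 1 resin): clay=3

Answer: clay=3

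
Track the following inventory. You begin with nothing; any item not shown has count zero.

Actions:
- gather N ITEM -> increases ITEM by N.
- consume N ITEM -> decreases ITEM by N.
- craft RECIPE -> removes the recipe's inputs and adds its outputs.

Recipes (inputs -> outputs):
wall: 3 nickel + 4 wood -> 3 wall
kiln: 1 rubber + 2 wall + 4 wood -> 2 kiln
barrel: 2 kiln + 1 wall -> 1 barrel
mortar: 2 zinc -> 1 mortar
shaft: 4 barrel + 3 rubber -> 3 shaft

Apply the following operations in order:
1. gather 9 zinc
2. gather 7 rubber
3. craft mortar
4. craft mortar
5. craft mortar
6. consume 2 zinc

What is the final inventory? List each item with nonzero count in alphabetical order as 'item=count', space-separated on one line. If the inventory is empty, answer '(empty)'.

After 1 (gather 9 zinc): zinc=9
After 2 (gather 7 rubber): rubber=7 zinc=9
After 3 (craft mortar): mortar=1 rubber=7 zinc=7
After 4 (craft mortar): mortar=2 rubber=7 zinc=5
After 5 (craft mortar): mortar=3 rubber=7 zinc=3
After 6 (consume 2 zinc): mortar=3 rubber=7 zinc=1

Answer: mortar=3 rubber=7 zinc=1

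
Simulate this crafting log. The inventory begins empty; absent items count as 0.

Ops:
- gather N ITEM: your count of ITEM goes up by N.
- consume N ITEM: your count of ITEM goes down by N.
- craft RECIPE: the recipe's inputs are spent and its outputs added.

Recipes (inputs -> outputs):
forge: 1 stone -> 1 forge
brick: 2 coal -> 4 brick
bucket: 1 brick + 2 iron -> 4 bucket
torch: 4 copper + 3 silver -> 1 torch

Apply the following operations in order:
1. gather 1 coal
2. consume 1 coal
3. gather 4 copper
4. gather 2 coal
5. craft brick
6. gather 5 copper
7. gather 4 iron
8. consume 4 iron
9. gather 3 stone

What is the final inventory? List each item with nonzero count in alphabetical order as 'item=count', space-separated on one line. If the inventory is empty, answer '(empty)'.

After 1 (gather 1 coal): coal=1
After 2 (consume 1 coal): (empty)
After 3 (gather 4 copper): copper=4
After 4 (gather 2 coal): coal=2 copper=4
After 5 (craft brick): brick=4 copper=4
After 6 (gather 5 copper): brick=4 copper=9
After 7 (gather 4 iron): brick=4 copper=9 iron=4
After 8 (consume 4 iron): brick=4 copper=9
After 9 (gather 3 stone): brick=4 copper=9 stone=3

Answer: brick=4 copper=9 stone=3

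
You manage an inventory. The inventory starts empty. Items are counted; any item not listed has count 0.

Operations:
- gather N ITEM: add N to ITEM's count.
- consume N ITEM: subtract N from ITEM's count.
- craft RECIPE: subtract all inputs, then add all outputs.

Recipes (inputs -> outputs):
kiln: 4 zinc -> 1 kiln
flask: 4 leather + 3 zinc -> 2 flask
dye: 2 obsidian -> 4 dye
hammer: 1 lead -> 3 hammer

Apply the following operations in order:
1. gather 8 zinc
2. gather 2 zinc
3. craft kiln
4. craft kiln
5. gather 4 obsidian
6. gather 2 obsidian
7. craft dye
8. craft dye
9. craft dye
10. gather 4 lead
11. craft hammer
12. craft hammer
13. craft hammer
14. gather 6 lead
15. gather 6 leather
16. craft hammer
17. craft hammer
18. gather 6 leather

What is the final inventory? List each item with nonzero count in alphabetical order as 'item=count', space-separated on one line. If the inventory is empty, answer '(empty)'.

Answer: dye=12 hammer=15 kiln=2 lead=5 leather=12 zinc=2

Derivation:
After 1 (gather 8 zinc): zinc=8
After 2 (gather 2 zinc): zinc=10
After 3 (craft kiln): kiln=1 zinc=6
After 4 (craft kiln): kiln=2 zinc=2
After 5 (gather 4 obsidian): kiln=2 obsidian=4 zinc=2
After 6 (gather 2 obsidian): kiln=2 obsidian=6 zinc=2
After 7 (craft dye): dye=4 kiln=2 obsidian=4 zinc=2
After 8 (craft dye): dye=8 kiln=2 obsidian=2 zinc=2
After 9 (craft dye): dye=12 kiln=2 zinc=2
After 10 (gather 4 lead): dye=12 kiln=2 lead=4 zinc=2
After 11 (craft hammer): dye=12 hammer=3 kiln=2 lead=3 zinc=2
After 12 (craft hammer): dye=12 hammer=6 kiln=2 lead=2 zinc=2
After 13 (craft hammer): dye=12 hammer=9 kiln=2 lead=1 zinc=2
After 14 (gather 6 lead): dye=12 hammer=9 kiln=2 lead=7 zinc=2
After 15 (gather 6 leather): dye=12 hammer=9 kiln=2 lead=7 leather=6 zinc=2
After 16 (craft hammer): dye=12 hammer=12 kiln=2 lead=6 leather=6 zinc=2
After 17 (craft hammer): dye=12 hammer=15 kiln=2 lead=5 leather=6 zinc=2
After 18 (gather 6 leather): dye=12 hammer=15 kiln=2 lead=5 leather=12 zinc=2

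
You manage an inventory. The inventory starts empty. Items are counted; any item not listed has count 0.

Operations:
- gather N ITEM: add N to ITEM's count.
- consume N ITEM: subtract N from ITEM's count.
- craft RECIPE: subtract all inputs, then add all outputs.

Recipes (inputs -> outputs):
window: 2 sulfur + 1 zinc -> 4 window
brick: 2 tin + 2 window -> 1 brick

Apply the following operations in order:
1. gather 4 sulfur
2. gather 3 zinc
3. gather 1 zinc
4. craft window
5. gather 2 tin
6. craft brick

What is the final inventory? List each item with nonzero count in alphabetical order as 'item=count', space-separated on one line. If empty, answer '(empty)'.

After 1 (gather 4 sulfur): sulfur=4
After 2 (gather 3 zinc): sulfur=4 zinc=3
After 3 (gather 1 zinc): sulfur=4 zinc=4
After 4 (craft window): sulfur=2 window=4 zinc=3
After 5 (gather 2 tin): sulfur=2 tin=2 window=4 zinc=3
After 6 (craft brick): brick=1 sulfur=2 window=2 zinc=3

Answer: brick=1 sulfur=2 window=2 zinc=3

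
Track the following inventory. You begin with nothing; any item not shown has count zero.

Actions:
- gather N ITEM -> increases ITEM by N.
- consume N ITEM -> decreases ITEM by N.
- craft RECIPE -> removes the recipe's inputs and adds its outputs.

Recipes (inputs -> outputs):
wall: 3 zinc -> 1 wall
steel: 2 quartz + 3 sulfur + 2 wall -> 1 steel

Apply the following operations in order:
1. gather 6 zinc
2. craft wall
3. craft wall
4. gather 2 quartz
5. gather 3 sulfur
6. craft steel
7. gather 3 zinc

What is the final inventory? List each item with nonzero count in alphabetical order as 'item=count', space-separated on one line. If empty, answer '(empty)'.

Answer: steel=1 zinc=3

Derivation:
After 1 (gather 6 zinc): zinc=6
After 2 (craft wall): wall=1 zinc=3
After 3 (craft wall): wall=2
After 4 (gather 2 quartz): quartz=2 wall=2
After 5 (gather 3 sulfur): quartz=2 sulfur=3 wall=2
After 6 (craft steel): steel=1
After 7 (gather 3 zinc): steel=1 zinc=3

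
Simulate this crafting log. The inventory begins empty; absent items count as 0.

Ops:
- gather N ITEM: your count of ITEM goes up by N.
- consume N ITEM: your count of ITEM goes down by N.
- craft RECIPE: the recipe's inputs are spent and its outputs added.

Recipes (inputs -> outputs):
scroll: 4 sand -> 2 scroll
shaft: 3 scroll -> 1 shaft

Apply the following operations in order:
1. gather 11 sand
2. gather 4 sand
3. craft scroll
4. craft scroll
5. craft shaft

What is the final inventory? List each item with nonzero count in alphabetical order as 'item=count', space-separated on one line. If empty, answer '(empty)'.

After 1 (gather 11 sand): sand=11
After 2 (gather 4 sand): sand=15
After 3 (craft scroll): sand=11 scroll=2
After 4 (craft scroll): sand=7 scroll=4
After 5 (craft shaft): sand=7 scroll=1 shaft=1

Answer: sand=7 scroll=1 shaft=1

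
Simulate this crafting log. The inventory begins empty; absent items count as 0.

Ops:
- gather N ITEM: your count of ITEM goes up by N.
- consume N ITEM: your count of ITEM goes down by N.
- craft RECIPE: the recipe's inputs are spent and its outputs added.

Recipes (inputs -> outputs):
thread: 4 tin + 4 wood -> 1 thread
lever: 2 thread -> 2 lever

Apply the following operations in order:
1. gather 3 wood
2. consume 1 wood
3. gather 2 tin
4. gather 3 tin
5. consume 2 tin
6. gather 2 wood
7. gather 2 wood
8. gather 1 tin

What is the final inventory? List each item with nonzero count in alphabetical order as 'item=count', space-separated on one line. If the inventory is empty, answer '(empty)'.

After 1 (gather 3 wood): wood=3
After 2 (consume 1 wood): wood=2
After 3 (gather 2 tin): tin=2 wood=2
After 4 (gather 3 tin): tin=5 wood=2
After 5 (consume 2 tin): tin=3 wood=2
After 6 (gather 2 wood): tin=3 wood=4
After 7 (gather 2 wood): tin=3 wood=6
After 8 (gather 1 tin): tin=4 wood=6

Answer: tin=4 wood=6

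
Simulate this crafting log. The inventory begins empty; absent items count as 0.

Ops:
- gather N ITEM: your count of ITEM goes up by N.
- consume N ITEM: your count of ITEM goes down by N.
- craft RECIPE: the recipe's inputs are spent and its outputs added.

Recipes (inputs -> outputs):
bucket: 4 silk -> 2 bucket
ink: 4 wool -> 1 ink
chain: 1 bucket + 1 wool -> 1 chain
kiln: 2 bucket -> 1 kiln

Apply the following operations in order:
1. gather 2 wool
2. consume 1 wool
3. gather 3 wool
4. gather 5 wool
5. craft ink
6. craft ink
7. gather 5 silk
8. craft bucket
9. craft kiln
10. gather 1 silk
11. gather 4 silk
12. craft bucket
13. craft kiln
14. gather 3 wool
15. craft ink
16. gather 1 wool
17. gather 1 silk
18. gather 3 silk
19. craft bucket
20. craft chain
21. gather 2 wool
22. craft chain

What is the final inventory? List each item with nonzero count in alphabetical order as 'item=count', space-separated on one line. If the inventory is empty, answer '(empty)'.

Answer: chain=2 ink=3 kiln=2 silk=2 wool=1

Derivation:
After 1 (gather 2 wool): wool=2
After 2 (consume 1 wool): wool=1
After 3 (gather 3 wool): wool=4
After 4 (gather 5 wool): wool=9
After 5 (craft ink): ink=1 wool=5
After 6 (craft ink): ink=2 wool=1
After 7 (gather 5 silk): ink=2 silk=5 wool=1
After 8 (craft bucket): bucket=2 ink=2 silk=1 wool=1
After 9 (craft kiln): ink=2 kiln=1 silk=1 wool=1
After 10 (gather 1 silk): ink=2 kiln=1 silk=2 wool=1
After 11 (gather 4 silk): ink=2 kiln=1 silk=6 wool=1
After 12 (craft bucket): bucket=2 ink=2 kiln=1 silk=2 wool=1
After 13 (craft kiln): ink=2 kiln=2 silk=2 wool=1
After 14 (gather 3 wool): ink=2 kiln=2 silk=2 wool=4
After 15 (craft ink): ink=3 kiln=2 silk=2
After 16 (gather 1 wool): ink=3 kiln=2 silk=2 wool=1
After 17 (gather 1 silk): ink=3 kiln=2 silk=3 wool=1
After 18 (gather 3 silk): ink=3 kiln=2 silk=6 wool=1
After 19 (craft bucket): bucket=2 ink=3 kiln=2 silk=2 wool=1
After 20 (craft chain): bucket=1 chain=1 ink=3 kiln=2 silk=2
After 21 (gather 2 wool): bucket=1 chain=1 ink=3 kiln=2 silk=2 wool=2
After 22 (craft chain): chain=2 ink=3 kiln=2 silk=2 wool=1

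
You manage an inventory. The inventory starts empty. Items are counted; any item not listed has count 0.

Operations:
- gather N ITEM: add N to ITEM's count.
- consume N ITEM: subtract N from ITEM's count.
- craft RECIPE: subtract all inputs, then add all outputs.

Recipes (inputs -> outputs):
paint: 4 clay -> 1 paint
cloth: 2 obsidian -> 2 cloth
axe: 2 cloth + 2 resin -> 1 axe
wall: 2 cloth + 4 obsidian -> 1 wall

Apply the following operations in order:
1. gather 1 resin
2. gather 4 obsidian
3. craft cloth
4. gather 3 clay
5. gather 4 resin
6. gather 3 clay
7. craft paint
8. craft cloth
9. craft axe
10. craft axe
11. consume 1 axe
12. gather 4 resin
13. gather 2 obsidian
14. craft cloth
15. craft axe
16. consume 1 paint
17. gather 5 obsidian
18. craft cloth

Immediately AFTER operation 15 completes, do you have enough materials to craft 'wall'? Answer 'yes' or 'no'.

After 1 (gather 1 resin): resin=1
After 2 (gather 4 obsidian): obsidian=4 resin=1
After 3 (craft cloth): cloth=2 obsidian=2 resin=1
After 4 (gather 3 clay): clay=3 cloth=2 obsidian=2 resin=1
After 5 (gather 4 resin): clay=3 cloth=2 obsidian=2 resin=5
After 6 (gather 3 clay): clay=6 cloth=2 obsidian=2 resin=5
After 7 (craft paint): clay=2 cloth=2 obsidian=2 paint=1 resin=5
After 8 (craft cloth): clay=2 cloth=4 paint=1 resin=5
After 9 (craft axe): axe=1 clay=2 cloth=2 paint=1 resin=3
After 10 (craft axe): axe=2 clay=2 paint=1 resin=1
After 11 (consume 1 axe): axe=1 clay=2 paint=1 resin=1
After 12 (gather 4 resin): axe=1 clay=2 paint=1 resin=5
After 13 (gather 2 obsidian): axe=1 clay=2 obsidian=2 paint=1 resin=5
After 14 (craft cloth): axe=1 clay=2 cloth=2 paint=1 resin=5
After 15 (craft axe): axe=2 clay=2 paint=1 resin=3

Answer: no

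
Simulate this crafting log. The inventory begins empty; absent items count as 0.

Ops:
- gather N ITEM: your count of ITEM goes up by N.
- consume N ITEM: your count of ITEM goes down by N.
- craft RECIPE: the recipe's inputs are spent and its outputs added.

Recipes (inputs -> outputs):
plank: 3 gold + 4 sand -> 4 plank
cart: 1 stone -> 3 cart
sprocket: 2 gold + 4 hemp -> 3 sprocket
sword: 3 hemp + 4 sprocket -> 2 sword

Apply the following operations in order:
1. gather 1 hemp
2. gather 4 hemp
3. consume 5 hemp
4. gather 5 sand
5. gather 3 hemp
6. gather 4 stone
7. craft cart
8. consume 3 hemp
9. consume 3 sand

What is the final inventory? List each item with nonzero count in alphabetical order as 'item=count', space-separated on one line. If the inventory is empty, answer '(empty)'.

After 1 (gather 1 hemp): hemp=1
After 2 (gather 4 hemp): hemp=5
After 3 (consume 5 hemp): (empty)
After 4 (gather 5 sand): sand=5
After 5 (gather 3 hemp): hemp=3 sand=5
After 6 (gather 4 stone): hemp=3 sand=5 stone=4
After 7 (craft cart): cart=3 hemp=3 sand=5 stone=3
After 8 (consume 3 hemp): cart=3 sand=5 stone=3
After 9 (consume 3 sand): cart=3 sand=2 stone=3

Answer: cart=3 sand=2 stone=3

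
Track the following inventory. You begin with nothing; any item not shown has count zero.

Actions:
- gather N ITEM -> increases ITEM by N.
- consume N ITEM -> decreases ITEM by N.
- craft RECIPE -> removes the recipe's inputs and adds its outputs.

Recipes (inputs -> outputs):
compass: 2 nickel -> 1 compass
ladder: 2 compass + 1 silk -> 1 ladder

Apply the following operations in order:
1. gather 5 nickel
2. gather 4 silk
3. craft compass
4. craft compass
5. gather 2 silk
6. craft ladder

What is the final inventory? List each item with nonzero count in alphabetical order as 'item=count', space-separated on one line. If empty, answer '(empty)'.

Answer: ladder=1 nickel=1 silk=5

Derivation:
After 1 (gather 5 nickel): nickel=5
After 2 (gather 4 silk): nickel=5 silk=4
After 3 (craft compass): compass=1 nickel=3 silk=4
After 4 (craft compass): compass=2 nickel=1 silk=4
After 5 (gather 2 silk): compass=2 nickel=1 silk=6
After 6 (craft ladder): ladder=1 nickel=1 silk=5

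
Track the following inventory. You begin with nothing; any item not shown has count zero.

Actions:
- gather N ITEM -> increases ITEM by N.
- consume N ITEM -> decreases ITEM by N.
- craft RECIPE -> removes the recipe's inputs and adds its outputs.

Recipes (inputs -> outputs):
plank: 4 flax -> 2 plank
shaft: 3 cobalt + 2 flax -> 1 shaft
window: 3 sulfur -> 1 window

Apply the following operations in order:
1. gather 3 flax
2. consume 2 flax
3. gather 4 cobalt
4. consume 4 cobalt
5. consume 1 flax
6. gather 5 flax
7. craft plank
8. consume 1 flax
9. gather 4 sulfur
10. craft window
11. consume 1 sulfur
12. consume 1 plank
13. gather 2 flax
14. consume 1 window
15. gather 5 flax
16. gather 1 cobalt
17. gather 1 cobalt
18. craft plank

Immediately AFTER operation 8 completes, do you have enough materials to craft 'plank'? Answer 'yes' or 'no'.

Answer: no

Derivation:
After 1 (gather 3 flax): flax=3
After 2 (consume 2 flax): flax=1
After 3 (gather 4 cobalt): cobalt=4 flax=1
After 4 (consume 4 cobalt): flax=1
After 5 (consume 1 flax): (empty)
After 6 (gather 5 flax): flax=5
After 7 (craft plank): flax=1 plank=2
After 8 (consume 1 flax): plank=2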